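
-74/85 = -0.87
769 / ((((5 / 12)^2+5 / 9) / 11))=406032 / 35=11600.91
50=50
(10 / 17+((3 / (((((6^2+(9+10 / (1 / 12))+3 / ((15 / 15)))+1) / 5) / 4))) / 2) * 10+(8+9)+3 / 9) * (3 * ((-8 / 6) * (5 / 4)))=-848830 / 8619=-98.48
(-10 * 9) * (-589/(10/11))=58311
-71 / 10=-7.10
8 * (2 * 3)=48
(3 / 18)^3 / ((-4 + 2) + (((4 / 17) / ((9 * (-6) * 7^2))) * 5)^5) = -213147411894589835313 / 92079681938462809655216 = -0.00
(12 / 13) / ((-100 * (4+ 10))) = -3 / 4550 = -0.00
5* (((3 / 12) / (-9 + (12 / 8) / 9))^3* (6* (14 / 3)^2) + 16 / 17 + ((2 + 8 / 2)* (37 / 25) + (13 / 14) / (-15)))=25926948181 / 531490890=48.78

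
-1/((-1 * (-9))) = -1/9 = -0.11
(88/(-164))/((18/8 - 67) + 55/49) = 4312/511311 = 0.01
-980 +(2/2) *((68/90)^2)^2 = -979.67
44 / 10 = 22 / 5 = 4.40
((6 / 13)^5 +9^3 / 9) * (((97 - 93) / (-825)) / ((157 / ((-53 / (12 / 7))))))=1240067871 / 16030575275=0.08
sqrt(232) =2 * sqrt(58) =15.23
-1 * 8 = -8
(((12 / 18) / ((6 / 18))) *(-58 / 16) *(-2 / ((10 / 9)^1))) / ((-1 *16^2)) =-261 / 5120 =-0.05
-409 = -409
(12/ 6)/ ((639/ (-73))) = -146/ 639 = -0.23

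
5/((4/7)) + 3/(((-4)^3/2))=277/32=8.66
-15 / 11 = -1.36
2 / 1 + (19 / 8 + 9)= 107 / 8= 13.38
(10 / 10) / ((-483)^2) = 1 / 233289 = 0.00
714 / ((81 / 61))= 14518 / 27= 537.70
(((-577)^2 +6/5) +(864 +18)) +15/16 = 26705051/80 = 333813.14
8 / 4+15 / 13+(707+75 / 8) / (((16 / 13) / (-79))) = -76509333 / 1664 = -45979.17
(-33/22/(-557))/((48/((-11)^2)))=121/17824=0.01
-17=-17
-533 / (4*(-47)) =533 / 188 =2.84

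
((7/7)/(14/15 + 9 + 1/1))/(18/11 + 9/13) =715/18204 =0.04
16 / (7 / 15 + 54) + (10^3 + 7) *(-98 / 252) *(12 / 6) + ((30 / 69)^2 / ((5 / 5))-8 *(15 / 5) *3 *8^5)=-9180085595669 / 3889737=-2360078.74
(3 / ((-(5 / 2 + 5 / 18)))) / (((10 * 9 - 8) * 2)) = -27 / 4100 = -0.01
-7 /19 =-0.37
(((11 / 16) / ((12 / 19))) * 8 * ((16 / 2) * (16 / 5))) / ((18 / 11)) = 18392 / 135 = 136.24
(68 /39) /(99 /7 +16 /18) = 1428 /12311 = 0.12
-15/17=-0.88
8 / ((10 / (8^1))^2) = 128 / 25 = 5.12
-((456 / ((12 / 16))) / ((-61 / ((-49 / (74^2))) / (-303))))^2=-5092893481536 / 6973753081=-730.29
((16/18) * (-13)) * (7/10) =-364/45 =-8.09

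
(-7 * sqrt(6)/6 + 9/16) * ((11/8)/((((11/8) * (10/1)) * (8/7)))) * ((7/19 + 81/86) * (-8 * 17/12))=-764337/1045760 + 1783453 * sqrt(6)/1176480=2.98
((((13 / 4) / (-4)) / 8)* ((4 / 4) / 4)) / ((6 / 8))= -13 / 384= -0.03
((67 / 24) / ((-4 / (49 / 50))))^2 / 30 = 10778089 / 691200000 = 0.02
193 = 193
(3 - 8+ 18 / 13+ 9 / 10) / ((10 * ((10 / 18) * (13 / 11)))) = -34947 / 84500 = -0.41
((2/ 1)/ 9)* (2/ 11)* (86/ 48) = 43/ 594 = 0.07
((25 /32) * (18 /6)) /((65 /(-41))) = -615 /416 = -1.48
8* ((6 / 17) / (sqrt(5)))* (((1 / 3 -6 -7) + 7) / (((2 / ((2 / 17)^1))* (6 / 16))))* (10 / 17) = -256* sqrt(5) / 867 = -0.66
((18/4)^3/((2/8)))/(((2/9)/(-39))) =-255879/4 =-63969.75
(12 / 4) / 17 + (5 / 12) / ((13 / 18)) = 333 / 442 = 0.75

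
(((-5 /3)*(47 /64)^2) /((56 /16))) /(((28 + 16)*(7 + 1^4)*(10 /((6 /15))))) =-2209 /75694080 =-0.00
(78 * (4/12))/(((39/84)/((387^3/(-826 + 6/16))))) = -3931317.21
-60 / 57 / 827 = -20 / 15713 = -0.00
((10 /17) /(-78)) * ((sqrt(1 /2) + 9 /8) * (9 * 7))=-945 /1768 - 105 * sqrt(2) /442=-0.87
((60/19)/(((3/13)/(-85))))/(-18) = 11050/171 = 64.62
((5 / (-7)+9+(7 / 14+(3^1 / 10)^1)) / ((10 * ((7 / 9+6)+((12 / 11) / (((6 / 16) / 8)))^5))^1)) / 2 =230463981 / 3463465065933250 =0.00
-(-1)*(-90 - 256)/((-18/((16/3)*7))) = 717.63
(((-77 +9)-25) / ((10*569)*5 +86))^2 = 0.00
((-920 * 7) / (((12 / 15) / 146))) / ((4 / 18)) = -5288850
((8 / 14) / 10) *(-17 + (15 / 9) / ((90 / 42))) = -292 / 315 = -0.93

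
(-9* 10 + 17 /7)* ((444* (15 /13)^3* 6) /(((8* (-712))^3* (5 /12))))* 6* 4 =1240083675 /11101919489024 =0.00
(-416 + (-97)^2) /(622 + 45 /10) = 17986 /1253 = 14.35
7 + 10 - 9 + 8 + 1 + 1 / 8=137 / 8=17.12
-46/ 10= -23/ 5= -4.60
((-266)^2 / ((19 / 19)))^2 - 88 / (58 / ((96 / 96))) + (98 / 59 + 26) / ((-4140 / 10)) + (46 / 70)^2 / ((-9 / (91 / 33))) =5006411534.28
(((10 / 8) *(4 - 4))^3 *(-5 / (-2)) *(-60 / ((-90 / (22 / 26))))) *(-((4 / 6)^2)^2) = 0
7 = 7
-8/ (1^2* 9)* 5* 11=-440/ 9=-48.89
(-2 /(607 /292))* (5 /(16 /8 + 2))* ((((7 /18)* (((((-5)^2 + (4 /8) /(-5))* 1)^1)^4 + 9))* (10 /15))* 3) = -218265928279 /607000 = -359581.43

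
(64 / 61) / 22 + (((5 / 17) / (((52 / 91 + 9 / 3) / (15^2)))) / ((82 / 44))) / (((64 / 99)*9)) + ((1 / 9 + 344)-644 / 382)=8854602803003 / 25726526496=344.18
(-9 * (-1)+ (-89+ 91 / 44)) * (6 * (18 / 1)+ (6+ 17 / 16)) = -8967.03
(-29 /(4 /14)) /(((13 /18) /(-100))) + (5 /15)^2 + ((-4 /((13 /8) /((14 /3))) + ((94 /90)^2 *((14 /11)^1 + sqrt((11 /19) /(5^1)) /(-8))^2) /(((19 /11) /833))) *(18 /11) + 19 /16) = 105159760702207 /6814236000 - 12880679 *sqrt(1045) /4467375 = 15339.16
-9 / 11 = -0.82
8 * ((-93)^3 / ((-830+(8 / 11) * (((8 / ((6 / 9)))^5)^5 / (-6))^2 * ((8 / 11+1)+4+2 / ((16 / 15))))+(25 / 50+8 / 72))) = -14015116368 / 304409656117571909917807727460208843568813254578931003319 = -0.00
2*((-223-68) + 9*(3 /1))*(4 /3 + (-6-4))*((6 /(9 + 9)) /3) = 4576 /9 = 508.44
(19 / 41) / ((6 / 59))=1121 / 246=4.56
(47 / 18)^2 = 2209 / 324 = 6.82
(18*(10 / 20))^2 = 81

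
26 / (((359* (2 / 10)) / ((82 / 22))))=5330 / 3949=1.35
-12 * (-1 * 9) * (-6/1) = -648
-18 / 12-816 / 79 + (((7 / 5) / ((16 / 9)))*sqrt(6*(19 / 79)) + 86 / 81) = -9.82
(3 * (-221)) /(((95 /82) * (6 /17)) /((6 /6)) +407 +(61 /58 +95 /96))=-1.62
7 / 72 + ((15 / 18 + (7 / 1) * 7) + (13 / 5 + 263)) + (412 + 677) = 505631 / 360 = 1404.53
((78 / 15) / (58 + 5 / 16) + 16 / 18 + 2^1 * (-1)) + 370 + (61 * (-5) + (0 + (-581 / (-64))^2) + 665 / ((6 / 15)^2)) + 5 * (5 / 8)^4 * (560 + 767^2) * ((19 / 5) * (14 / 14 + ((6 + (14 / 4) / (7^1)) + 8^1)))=3034189968547381 / 114647040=26465488.93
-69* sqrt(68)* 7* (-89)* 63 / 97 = 5416362* sqrt(17) / 97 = 230229.20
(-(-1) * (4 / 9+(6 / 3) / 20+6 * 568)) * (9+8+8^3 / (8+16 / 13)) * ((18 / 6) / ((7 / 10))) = 333457903 / 315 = 1058596.52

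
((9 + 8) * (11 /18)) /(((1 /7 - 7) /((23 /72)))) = -30107 /62208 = -0.48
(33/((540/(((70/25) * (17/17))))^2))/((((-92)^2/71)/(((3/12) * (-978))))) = -6237847/3427920000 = -0.00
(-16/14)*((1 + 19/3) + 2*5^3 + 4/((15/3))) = -30976/105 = -295.01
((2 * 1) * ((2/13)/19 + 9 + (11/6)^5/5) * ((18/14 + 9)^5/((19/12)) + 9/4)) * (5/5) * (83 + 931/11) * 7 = 2244125410.15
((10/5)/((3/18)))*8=96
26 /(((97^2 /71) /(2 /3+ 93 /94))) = 431041 /1326669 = 0.32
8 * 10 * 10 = 800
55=55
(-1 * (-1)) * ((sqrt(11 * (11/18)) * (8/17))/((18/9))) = 0.61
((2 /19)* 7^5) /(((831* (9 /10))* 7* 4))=12005 /142101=0.08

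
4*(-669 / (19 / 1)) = -2676 / 19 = -140.84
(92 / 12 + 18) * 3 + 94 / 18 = 740 / 9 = 82.22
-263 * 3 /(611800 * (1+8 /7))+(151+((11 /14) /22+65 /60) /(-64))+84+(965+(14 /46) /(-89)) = 15681376550873 /13068048000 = 1199.98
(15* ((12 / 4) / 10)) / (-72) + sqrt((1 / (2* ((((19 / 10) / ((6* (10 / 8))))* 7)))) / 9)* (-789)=-1315* sqrt(798) / 266-1 / 16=-139.71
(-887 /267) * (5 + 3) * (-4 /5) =28384 /1335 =21.26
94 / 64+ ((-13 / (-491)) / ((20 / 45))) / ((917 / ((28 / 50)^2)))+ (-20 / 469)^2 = 416121107492263 / 282962229620000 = 1.47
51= 51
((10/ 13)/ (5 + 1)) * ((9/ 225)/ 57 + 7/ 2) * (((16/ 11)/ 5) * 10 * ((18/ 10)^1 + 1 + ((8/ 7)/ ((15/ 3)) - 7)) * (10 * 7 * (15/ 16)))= -252146/ 741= -340.28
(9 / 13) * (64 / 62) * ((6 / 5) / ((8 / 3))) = 648 / 2015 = 0.32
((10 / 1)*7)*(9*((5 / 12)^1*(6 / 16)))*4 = 1575 / 4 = 393.75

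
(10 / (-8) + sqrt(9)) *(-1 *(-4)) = 7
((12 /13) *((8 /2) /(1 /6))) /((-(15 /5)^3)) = -32 /39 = -0.82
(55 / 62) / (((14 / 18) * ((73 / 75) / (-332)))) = -6162750 / 15841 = -389.04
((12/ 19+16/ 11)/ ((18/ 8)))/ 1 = 0.93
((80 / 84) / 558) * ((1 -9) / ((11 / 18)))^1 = -160 / 7161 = -0.02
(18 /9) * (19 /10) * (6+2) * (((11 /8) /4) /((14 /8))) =209 /35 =5.97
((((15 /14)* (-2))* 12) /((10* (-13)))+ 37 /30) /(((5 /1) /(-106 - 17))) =-160187 /4550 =-35.21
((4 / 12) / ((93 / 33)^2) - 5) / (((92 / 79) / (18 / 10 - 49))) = 66624334 / 331545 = 200.95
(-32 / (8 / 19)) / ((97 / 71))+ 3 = -5105 / 97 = -52.63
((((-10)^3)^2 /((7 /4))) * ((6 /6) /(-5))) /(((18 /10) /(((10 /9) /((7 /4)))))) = -160000000 /3969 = -40312.42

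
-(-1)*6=6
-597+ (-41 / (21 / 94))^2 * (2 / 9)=27337139 / 3969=6887.66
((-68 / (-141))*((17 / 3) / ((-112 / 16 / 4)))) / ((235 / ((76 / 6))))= -175712 / 2087505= -0.08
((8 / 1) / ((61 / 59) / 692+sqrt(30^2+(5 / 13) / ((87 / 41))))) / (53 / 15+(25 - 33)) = 338011745760 / 113706052921821223 - 200031070080 * sqrt(1151476755) / 113706052921821223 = -0.06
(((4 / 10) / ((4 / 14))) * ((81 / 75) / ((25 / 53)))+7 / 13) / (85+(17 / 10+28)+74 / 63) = 19164096 / 593133125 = 0.03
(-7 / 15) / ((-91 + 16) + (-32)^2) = -7 / 14235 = -0.00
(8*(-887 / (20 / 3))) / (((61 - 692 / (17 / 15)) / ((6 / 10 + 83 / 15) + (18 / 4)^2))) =23870057 / 467150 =51.10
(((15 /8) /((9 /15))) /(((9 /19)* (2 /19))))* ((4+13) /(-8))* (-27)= 460275 /128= 3595.90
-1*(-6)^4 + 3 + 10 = -1283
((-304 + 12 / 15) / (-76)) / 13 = 379 / 1235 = 0.31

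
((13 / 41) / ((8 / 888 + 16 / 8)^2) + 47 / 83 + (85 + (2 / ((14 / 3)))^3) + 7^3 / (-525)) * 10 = 740686703408782 / 870676964115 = 850.70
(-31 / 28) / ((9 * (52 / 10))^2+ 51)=-775 / 1568868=-0.00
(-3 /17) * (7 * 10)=-210 /17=-12.35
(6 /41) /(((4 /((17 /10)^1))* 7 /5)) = 51 /1148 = 0.04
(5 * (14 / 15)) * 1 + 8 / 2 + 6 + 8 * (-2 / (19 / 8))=7.93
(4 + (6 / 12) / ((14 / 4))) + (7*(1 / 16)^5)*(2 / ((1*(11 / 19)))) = 167248803 / 40370176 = 4.14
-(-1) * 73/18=73/18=4.06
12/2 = 6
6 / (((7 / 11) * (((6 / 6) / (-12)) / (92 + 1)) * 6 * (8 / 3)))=-657.64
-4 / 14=-2 / 7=-0.29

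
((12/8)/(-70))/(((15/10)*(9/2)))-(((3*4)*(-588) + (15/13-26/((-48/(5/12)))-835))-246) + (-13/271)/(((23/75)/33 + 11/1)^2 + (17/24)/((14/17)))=8064932721438496528679/991311762671761440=8135.62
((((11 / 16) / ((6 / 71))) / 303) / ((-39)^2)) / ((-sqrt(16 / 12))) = -781 *sqrt(3) / 88485696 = -0.00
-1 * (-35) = 35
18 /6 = 3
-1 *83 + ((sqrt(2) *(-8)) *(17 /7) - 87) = -170 - 136 *sqrt(2) /7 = -197.48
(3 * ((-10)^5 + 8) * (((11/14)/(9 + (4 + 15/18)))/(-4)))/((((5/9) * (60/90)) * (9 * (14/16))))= 29697624/20335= 1460.42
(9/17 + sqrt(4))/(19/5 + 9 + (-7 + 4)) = 215/833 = 0.26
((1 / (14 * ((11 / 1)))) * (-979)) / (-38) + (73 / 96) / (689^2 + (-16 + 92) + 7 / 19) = 0.17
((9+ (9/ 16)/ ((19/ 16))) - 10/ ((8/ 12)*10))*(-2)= -303/ 19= -15.95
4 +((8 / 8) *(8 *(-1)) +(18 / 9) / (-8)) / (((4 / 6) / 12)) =-289 / 2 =-144.50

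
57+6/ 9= 173/ 3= 57.67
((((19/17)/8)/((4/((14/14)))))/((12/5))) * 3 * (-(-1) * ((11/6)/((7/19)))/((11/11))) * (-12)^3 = -178695/476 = -375.41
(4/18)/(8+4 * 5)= 1/126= 0.01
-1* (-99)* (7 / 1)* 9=6237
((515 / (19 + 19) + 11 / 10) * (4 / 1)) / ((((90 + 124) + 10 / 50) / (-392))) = -103936 / 969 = -107.26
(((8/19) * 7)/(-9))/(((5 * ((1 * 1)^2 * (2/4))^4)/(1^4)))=-896/855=-1.05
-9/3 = -3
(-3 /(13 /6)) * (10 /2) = -90 /13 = -6.92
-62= -62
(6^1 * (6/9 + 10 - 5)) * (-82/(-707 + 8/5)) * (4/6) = 27880/10581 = 2.63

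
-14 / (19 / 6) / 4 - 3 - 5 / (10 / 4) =-116 / 19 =-6.11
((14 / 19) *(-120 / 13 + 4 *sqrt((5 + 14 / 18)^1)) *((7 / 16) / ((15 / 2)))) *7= -686 / 247 + 686 *sqrt(13) / 855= 0.12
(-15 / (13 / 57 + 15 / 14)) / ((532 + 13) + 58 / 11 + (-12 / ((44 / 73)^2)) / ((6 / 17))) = -183920 / 7276629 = -0.03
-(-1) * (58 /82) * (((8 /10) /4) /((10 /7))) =203 /2050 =0.10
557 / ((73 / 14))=7798 / 73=106.82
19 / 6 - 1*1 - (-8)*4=205 / 6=34.17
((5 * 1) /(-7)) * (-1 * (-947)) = -4735 /7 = -676.43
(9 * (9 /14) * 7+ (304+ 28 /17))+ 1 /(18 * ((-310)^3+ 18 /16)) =25243939134575 /72928365246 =346.15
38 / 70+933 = 32674 / 35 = 933.54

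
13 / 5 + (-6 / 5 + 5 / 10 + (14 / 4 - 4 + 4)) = 27 / 5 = 5.40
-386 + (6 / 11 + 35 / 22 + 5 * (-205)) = -30995 / 22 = -1408.86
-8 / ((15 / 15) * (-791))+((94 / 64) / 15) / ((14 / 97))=522847 / 759360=0.69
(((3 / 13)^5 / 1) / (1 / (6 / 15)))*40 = 0.01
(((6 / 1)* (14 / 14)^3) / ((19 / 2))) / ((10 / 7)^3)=1029 / 4750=0.22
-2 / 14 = -1 / 7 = -0.14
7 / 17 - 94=-1591 / 17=-93.59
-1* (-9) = 9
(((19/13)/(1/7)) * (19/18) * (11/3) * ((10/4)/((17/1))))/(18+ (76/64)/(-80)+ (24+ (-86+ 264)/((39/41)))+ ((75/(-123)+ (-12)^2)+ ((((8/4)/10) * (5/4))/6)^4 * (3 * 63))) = 4167961600/266626278801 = 0.02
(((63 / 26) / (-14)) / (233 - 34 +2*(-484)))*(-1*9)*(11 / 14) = -891 / 559832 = -0.00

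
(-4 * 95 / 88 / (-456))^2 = 25 / 278784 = 0.00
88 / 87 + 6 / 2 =349 / 87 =4.01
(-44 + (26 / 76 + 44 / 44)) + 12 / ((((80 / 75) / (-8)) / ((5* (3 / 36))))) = -1523 / 19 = -80.16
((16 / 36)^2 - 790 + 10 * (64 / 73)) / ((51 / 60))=-92365240 / 100521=-918.87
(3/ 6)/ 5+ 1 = 11/ 10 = 1.10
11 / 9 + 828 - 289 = 4862 / 9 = 540.22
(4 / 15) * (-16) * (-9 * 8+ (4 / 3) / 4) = 2752 / 9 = 305.78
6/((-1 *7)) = -6/7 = -0.86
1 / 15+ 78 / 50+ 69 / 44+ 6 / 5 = 14503 / 3300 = 4.39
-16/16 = -1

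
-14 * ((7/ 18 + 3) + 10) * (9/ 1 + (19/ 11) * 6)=-119777/ 33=-3629.61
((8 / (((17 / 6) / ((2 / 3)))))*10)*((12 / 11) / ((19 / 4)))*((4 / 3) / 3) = 20480 / 10659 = 1.92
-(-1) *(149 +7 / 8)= 1199 / 8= 149.88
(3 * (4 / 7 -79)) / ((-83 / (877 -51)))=194346 / 83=2341.52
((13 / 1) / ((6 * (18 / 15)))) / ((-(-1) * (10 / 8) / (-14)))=-182 / 9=-20.22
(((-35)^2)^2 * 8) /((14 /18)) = 15435000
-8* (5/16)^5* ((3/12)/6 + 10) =-753125/3145728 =-0.24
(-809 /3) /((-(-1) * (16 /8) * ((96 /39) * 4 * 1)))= -10517 /768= -13.69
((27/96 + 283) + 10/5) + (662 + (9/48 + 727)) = 53583/32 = 1674.47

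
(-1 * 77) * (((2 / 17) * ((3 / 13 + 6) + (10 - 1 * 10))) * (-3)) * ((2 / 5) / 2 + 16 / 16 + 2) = 598752 / 1105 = 541.86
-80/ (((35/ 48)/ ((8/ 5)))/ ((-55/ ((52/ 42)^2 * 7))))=152064/ 169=899.79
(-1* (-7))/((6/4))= 14/3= 4.67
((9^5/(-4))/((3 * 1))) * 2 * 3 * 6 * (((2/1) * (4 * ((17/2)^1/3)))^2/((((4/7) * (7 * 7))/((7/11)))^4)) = -5688387/234256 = -24.28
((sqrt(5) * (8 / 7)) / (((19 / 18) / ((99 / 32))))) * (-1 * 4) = -1782 * sqrt(5) / 133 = -29.96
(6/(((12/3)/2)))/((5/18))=10.80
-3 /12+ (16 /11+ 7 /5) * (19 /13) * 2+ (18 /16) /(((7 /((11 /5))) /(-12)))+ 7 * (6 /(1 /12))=10167181 /20020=507.85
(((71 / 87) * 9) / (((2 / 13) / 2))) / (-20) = -2769 / 580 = -4.77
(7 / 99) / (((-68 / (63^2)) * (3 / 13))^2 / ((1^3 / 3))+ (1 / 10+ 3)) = 766903410 / 33623745287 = 0.02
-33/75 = -11/25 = -0.44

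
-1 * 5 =-5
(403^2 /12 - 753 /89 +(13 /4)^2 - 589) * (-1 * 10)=-276551875 /2136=-129471.85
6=6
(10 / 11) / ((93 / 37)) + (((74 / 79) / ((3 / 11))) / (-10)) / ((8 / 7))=65897 / 1077560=0.06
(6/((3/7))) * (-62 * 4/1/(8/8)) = -3472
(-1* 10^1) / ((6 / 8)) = -40 / 3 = -13.33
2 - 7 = -5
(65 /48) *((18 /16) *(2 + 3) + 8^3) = 269165 /384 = 700.95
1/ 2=0.50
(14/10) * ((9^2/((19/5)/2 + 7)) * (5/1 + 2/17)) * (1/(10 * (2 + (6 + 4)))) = 16443/30260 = 0.54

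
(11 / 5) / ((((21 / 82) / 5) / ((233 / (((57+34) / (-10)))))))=-2101660 / 1911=-1099.77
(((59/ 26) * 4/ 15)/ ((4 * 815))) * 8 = 236/ 158925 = 0.00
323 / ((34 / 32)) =304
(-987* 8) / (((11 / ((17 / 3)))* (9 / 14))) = -626416 / 99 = -6327.43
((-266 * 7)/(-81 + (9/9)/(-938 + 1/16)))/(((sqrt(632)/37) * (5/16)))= 4135569032 * sqrt(158)/480155285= 108.26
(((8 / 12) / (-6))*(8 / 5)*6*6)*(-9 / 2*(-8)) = -1152 / 5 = -230.40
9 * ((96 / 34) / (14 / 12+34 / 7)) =18144 / 4301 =4.22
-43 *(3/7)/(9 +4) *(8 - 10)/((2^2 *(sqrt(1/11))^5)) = 15609 *sqrt(11)/182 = 284.45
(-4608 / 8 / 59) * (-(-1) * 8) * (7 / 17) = -32256 / 1003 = -32.16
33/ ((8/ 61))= 2013/ 8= 251.62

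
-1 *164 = -164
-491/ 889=-0.55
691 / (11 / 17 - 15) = -48.14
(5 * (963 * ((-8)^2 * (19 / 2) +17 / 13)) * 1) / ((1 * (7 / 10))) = 381396150 / 91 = 4191166.48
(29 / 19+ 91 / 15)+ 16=6724 / 285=23.59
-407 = -407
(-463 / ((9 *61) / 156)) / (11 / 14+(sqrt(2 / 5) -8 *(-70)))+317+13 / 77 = 4718896 *sqrt(10) / 56398882179+458784893043966 / 1447571309261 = 316.93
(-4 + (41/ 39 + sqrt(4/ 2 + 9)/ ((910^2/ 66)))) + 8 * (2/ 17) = -1331/ 663 + 33 * sqrt(11)/ 414050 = -2.01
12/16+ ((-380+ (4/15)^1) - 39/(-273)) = -159113/420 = -378.84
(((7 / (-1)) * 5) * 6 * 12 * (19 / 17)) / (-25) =9576 / 85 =112.66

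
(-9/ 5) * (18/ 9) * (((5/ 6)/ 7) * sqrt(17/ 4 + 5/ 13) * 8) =-12 * sqrt(3133)/ 91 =-7.38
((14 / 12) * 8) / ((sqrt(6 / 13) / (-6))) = -28 * sqrt(78) / 3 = -82.43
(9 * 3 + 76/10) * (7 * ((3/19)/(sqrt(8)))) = 3633 * sqrt(2)/380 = 13.52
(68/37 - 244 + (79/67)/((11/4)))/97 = -6591828/2645093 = -2.49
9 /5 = 1.80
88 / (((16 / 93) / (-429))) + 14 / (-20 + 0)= -1097171 / 5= -219434.20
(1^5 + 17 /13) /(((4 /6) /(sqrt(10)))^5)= 91125* sqrt(10) /52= 5541.59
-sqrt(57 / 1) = -sqrt(57) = -7.55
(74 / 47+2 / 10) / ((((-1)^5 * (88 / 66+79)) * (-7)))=1251 / 396445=0.00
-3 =-3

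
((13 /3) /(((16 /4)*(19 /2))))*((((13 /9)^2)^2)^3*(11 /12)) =3331626172514783 /386363605906008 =8.62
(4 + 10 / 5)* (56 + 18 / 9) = 348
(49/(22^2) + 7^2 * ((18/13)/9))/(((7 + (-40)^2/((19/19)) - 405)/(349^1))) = 16776081/7562984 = 2.22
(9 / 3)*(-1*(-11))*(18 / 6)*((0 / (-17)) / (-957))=0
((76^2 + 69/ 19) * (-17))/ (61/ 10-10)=18668210/ 741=25193.27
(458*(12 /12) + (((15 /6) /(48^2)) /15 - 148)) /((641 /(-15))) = -21427205 /2953728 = -7.25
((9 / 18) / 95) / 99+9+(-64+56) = 18811 / 18810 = 1.00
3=3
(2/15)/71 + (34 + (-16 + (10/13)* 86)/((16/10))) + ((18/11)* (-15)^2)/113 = 2361336841/34418670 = 68.61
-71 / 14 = -5.07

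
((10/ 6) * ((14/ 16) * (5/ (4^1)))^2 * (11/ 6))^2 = 4539390625/ 339738624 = 13.36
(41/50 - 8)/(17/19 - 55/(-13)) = -88673/63300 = -1.40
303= 303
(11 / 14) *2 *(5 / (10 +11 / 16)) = 880 / 1197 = 0.74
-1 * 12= -12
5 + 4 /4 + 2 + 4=12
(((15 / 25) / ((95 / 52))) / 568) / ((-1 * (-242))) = 39 / 16322900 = 0.00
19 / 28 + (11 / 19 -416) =-220643 / 532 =-414.74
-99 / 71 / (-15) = 33 / 355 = 0.09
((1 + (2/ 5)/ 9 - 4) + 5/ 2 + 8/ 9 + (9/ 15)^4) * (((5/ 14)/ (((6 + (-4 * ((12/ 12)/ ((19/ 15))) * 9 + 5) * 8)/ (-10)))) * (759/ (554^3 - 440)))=10147577/ 205074418046400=0.00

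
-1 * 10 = -10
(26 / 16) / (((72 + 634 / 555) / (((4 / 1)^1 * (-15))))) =-108225 / 81188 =-1.33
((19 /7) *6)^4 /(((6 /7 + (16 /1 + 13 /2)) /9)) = 27105.04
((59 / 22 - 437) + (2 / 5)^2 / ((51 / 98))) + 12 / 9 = -12136601 / 28050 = -432.68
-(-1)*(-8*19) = -152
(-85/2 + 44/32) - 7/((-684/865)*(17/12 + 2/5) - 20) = -30260377/741704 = -40.80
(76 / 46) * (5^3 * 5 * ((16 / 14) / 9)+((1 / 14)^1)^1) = 190171 / 1449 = 131.24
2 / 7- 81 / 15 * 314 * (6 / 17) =-355906 / 595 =-598.16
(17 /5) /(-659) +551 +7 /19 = 551.36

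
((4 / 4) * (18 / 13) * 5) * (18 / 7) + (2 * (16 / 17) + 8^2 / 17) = 36276 / 1547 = 23.45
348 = 348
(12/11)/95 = 12/1045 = 0.01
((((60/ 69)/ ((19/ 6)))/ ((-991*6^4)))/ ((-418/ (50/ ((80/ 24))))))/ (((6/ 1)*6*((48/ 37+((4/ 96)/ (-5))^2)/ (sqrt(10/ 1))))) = 92500*sqrt(10)/ 563080987626399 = 0.00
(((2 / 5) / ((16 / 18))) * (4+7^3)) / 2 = 3123 / 40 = 78.08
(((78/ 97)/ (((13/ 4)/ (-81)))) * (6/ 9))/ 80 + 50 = 24169/ 485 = 49.83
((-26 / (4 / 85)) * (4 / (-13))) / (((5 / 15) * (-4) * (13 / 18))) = -2295 / 13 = -176.54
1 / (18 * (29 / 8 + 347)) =4 / 25245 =0.00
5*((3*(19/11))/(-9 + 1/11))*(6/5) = -171/49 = -3.49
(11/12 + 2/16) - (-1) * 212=5113/24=213.04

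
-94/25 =-3.76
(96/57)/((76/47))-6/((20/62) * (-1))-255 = -424822/1805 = -235.36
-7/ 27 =-0.26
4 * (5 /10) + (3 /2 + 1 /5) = 37 /10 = 3.70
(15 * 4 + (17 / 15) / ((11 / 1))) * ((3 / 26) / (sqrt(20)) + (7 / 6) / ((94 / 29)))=9917 * sqrt(5) / 14300 + 42833 / 1980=23.18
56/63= 8/9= 0.89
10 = 10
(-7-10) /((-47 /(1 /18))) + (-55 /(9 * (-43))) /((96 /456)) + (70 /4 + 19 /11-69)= -13092521 /266772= -49.08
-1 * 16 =-16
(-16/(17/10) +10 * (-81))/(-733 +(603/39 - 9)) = 36218/32113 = 1.13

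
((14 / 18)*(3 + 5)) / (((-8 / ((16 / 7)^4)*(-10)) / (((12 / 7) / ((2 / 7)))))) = 65536 / 5145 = 12.74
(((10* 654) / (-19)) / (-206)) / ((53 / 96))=313920 / 103721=3.03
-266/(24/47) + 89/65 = -519.55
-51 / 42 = -17 / 14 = -1.21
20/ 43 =0.47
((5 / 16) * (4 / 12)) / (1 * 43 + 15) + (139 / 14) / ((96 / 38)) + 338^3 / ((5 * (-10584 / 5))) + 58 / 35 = -1397630279 / 383670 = -3642.79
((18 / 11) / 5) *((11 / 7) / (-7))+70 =17132 / 245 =69.93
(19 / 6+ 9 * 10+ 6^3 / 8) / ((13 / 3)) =721 / 26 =27.73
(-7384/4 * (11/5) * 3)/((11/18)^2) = -1794312/55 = -32623.85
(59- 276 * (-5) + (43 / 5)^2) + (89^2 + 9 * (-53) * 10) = 116599 / 25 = 4663.96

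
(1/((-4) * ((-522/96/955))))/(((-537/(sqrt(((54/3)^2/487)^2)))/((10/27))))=-152800/7584051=-0.02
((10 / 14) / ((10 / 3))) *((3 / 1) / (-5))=-9 / 70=-0.13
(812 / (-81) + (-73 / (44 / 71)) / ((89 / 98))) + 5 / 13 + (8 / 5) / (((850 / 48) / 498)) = -413380098841 / 4381269750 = -94.35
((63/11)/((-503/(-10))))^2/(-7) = -56700/30614089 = -0.00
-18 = -18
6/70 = 3/35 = 0.09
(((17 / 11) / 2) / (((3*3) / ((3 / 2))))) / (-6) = -17 / 792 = -0.02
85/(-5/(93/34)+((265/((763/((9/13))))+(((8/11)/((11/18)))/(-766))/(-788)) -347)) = -715846877590845/2935709161572248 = -0.24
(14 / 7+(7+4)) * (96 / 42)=208 / 7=29.71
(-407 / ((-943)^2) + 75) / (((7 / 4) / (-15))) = -4001596080 / 6224743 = -642.85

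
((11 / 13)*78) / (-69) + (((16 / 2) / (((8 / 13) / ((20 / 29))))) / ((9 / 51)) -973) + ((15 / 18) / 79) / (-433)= -126376191313 / 136896414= -923.15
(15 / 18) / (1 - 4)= -5 / 18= -0.28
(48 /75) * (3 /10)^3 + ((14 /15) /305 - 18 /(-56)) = 5472571 /16012500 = 0.34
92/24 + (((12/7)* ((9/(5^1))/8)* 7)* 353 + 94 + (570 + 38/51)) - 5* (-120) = 566528/255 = 2221.68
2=2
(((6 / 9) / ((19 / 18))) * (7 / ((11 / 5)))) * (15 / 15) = 420 / 209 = 2.01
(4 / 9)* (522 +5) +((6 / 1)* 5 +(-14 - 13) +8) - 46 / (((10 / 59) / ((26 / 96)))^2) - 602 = -54631447 / 115200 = -474.23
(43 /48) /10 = 43 /480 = 0.09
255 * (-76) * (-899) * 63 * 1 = 1097625060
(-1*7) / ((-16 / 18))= 63 / 8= 7.88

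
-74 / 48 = -37 / 24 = -1.54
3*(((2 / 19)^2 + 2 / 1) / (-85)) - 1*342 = -10496448 / 30685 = -342.07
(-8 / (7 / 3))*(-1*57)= 1368 / 7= 195.43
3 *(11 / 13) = 33 / 13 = 2.54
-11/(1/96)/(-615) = 352/205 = 1.72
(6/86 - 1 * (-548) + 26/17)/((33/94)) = 12588386/8041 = 1565.52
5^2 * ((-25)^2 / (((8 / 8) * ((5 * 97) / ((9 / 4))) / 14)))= 196875 / 194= 1014.82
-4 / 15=-0.27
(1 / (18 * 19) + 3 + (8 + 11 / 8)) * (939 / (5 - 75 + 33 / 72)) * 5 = -26500145 / 31711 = -835.68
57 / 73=0.78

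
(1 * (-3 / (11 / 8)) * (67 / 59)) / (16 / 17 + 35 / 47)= -428264 / 291401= -1.47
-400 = -400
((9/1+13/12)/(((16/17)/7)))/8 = 14399/1536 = 9.37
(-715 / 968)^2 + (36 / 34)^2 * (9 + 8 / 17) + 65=2897723121 / 38046272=76.16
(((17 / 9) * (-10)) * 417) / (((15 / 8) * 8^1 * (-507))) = 4726 / 4563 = 1.04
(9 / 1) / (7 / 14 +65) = 18 / 131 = 0.14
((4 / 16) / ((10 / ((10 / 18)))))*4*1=0.06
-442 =-442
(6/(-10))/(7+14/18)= -27/350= -0.08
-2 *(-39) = 78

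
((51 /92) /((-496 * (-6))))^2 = 289 /8329117696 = 0.00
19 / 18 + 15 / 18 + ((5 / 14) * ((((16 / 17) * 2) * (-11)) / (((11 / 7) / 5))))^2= 1444913 / 2601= 555.52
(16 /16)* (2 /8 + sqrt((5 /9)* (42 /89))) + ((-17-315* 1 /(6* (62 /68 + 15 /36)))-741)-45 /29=-25111769 /31436 + sqrt(18690) /267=-798.31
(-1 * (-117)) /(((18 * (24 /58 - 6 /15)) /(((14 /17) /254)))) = 13195 /8636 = 1.53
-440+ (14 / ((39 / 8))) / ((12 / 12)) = -17048 / 39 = -437.13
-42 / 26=-21 / 13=-1.62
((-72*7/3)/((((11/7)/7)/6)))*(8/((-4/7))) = 62862.55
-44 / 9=-4.89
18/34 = 9/17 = 0.53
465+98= 563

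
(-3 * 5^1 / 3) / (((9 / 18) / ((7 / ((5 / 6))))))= -84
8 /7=1.14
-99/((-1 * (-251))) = -99/251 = -0.39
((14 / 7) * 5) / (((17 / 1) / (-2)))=-20 / 17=-1.18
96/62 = 48/31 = 1.55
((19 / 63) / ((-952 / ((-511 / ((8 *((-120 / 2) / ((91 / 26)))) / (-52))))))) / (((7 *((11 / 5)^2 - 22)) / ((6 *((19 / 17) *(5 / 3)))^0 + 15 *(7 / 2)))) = -0.03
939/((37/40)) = 37560/37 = 1015.14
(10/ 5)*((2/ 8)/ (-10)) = -1/ 20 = -0.05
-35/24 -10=-275/24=-11.46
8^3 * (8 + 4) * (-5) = -30720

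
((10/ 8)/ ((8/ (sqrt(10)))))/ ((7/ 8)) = 5 * sqrt(10)/ 28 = 0.56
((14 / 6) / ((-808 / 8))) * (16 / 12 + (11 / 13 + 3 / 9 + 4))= -1778 / 11817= -0.15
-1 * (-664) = 664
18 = 18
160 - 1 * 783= -623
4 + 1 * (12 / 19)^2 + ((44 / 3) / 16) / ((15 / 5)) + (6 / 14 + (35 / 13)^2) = 190357109 / 15374268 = 12.38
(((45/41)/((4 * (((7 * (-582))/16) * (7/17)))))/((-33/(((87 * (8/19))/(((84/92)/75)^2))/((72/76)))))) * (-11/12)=-1629981250/85938993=-18.97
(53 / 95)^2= 2809 / 9025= 0.31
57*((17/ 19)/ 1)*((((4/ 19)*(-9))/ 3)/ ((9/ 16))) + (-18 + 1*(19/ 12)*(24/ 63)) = -89368/ 1197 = -74.66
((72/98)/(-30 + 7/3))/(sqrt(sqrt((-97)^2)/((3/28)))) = -54*sqrt(2037)/2761493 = -0.00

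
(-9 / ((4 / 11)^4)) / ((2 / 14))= -922383 / 256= -3603.06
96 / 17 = 5.65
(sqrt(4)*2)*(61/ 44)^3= 226981/ 21296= 10.66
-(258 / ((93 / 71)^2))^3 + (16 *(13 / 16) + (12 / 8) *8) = -81478355124670901 / 23962599387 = -3400230.24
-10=-10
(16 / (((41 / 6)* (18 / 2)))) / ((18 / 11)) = 176 / 1107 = 0.16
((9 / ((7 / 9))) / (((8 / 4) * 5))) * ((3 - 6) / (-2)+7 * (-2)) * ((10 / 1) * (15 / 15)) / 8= -2025 / 112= -18.08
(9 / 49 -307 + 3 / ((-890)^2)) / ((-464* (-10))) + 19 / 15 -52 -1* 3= -29066532480959 / 540275568000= -53.80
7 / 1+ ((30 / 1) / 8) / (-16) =433 / 64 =6.77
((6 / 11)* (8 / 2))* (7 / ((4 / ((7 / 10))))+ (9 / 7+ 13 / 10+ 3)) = 5721 / 385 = 14.86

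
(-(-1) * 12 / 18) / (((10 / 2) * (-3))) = -2 / 45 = -0.04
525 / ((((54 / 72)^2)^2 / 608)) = 27238400 / 27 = 1008829.63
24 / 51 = 8 / 17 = 0.47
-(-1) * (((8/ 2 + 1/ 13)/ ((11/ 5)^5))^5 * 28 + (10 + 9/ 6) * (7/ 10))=6476859056782642614299172449661423/ 804570094767699776161545587690860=8.05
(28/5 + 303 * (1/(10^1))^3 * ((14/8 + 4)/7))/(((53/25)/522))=42743709/29680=1440.15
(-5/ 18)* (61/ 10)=-61/ 36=-1.69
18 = 18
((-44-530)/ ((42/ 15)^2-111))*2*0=0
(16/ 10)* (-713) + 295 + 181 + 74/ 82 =-136099/ 205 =-663.90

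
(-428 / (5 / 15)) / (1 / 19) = -24396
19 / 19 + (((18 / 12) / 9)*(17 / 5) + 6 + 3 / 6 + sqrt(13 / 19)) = sqrt(247) / 19 + 121 / 15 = 8.89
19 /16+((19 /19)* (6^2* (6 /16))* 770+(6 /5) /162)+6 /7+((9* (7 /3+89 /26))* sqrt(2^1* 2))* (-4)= 9982.59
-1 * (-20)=20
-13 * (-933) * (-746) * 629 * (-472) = 2686312095792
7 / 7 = 1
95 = 95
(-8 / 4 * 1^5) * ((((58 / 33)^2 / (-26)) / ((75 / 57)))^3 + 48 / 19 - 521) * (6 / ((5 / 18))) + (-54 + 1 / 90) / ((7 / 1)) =48897100514977614763361 / 2183843935241718750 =22390.38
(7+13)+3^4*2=182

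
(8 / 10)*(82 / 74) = 164 / 185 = 0.89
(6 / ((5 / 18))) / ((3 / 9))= 324 / 5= 64.80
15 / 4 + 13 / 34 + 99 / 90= 5.23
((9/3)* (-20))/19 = -60/19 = -3.16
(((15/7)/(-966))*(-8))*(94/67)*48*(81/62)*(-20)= -73094400/2340779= -31.23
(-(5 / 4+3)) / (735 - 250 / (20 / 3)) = -17 / 2790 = -0.01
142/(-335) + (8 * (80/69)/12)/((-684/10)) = -5160374/11857995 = -0.44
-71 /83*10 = -8.55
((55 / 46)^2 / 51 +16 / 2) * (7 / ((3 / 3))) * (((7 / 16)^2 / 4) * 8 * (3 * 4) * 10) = 1485795395 / 575552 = 2581.51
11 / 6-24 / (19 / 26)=-3535 / 114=-31.01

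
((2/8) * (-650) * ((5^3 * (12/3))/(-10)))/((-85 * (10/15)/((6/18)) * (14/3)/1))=-4875/476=-10.24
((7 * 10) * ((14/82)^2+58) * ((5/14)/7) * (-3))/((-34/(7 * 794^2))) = 2306142768450/28577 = 80699260.54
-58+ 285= 227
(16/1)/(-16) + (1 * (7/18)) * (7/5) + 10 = 859/90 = 9.54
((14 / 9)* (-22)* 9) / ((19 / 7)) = -2156 / 19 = -113.47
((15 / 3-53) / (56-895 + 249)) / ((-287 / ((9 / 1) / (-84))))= 18 / 592655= 0.00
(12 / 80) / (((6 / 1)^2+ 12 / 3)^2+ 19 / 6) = 9 / 96190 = 0.00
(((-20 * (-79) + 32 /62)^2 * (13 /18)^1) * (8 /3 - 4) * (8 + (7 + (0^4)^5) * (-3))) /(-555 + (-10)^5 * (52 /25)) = -30052055904 /200421355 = -149.94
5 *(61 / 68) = 4.49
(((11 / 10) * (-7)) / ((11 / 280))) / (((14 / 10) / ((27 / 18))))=-210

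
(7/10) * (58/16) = 203/80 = 2.54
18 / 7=2.57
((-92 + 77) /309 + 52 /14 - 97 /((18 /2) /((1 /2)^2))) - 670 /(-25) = 27.77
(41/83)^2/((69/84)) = 0.30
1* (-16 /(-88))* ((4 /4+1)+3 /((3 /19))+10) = 62 /11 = 5.64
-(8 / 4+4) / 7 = -6 / 7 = -0.86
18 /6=3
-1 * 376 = -376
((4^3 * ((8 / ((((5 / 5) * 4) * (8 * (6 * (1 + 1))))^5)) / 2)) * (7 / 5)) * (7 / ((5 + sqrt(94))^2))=5831 / 776397882654720 - 49 * sqrt(94) / 77639788265472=0.00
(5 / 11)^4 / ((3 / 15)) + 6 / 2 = 47048 / 14641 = 3.21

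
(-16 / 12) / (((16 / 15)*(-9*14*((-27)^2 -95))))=0.00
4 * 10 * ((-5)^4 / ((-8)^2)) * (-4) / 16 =-3125 / 32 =-97.66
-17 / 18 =-0.94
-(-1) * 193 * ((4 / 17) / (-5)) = -772 / 85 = -9.08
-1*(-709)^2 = -502681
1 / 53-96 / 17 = -5071 / 901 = -5.63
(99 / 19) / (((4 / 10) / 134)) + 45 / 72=265415 / 152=1746.15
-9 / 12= -3 / 4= -0.75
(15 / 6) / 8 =5 / 16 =0.31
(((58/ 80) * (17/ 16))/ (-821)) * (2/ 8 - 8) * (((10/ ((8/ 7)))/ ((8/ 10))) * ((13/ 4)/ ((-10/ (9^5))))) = -82122573897/ 53805056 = -1526.30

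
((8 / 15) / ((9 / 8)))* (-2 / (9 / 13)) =-1664 / 1215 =-1.37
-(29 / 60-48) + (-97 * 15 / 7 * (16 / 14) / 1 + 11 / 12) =-278003 / 1470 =-189.12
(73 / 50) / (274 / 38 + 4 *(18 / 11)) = 15257 / 143750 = 0.11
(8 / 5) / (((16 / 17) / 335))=1139 / 2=569.50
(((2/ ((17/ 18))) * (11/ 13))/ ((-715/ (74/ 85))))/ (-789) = 888/ 321129575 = 0.00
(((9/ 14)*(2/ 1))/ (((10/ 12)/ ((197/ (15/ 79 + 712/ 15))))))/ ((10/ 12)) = 15127236/ 1976555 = 7.65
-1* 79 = -79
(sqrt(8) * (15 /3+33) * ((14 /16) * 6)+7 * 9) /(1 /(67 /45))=469 /5+8911 * sqrt(2) /15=933.94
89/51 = 1.75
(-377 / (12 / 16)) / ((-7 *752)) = 0.10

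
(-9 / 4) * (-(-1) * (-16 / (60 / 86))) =258 / 5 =51.60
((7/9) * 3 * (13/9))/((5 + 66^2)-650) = 91/100197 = 0.00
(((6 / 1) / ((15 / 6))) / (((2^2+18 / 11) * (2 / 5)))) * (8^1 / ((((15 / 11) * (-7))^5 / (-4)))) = 56689952 / 131882428125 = 0.00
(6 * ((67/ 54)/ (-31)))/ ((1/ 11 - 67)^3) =0.00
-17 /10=-1.70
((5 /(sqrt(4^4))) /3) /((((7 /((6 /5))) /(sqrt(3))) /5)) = 5 * sqrt(3) /56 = 0.15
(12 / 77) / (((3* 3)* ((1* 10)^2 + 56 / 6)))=1 / 6314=0.00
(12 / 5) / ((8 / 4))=6 / 5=1.20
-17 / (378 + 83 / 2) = -34 / 839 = -0.04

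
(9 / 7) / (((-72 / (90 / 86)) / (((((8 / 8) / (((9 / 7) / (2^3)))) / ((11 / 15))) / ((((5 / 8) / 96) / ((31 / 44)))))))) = -89280 / 5203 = -17.16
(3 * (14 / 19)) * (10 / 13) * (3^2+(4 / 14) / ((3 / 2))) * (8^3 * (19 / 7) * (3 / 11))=5928960 / 1001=5923.04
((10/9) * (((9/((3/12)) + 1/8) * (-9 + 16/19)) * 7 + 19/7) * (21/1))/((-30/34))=4140571/76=54481.20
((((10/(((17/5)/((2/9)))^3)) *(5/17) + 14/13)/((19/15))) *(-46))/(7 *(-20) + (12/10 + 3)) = 981025124900/3403836465939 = 0.29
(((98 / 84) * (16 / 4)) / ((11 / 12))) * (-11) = -56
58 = 58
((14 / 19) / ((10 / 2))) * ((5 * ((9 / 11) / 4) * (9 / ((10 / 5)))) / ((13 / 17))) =9639 / 10868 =0.89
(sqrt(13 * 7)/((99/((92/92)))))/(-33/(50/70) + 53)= 5 * sqrt(91)/3366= 0.01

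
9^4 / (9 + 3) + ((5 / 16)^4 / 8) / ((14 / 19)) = 4013174371 / 7340032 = 546.75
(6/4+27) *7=399/2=199.50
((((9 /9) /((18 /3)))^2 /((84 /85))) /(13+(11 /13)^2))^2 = 206353225 /49134940775424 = 0.00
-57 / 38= -1.50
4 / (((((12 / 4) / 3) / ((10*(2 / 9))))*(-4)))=-20 / 9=-2.22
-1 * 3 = -3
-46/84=-23/42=-0.55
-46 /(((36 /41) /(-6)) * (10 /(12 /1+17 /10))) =129191 /300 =430.64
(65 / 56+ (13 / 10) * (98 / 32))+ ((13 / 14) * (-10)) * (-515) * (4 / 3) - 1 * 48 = 21279997 / 3360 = 6333.33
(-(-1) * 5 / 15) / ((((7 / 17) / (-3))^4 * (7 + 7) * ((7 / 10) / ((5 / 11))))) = 56376675 / 1294139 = 43.56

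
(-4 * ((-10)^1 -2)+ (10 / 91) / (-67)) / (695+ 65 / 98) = 4097044 / 59380425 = 0.07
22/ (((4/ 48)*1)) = 264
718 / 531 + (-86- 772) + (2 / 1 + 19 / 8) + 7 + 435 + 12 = -1691863 / 4248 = -398.27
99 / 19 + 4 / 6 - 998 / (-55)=75311 / 3135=24.02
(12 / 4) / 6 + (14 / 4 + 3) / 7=10 / 7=1.43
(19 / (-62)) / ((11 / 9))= -171 / 682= -0.25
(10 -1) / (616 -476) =9 / 140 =0.06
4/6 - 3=-7/3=-2.33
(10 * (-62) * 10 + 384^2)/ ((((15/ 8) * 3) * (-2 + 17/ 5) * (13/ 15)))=5650240/ 273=20696.85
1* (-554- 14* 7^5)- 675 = -236527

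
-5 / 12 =-0.42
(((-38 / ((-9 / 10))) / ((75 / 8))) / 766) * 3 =304 / 17235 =0.02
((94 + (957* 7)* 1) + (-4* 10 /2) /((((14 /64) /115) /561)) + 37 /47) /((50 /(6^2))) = -34890768792 /8225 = -4242038.76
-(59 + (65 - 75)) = -49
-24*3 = -72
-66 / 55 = -6 / 5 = -1.20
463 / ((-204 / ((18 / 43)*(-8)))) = 5556 / 731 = 7.60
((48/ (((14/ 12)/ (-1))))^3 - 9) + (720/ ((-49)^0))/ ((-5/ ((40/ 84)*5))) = -24008559/ 343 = -69995.80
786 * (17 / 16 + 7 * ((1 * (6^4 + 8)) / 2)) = 28705113 / 8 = 3588139.12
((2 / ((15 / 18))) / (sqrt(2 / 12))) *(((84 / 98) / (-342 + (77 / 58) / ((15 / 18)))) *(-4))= 2784 *sqrt(6) / 115171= 0.06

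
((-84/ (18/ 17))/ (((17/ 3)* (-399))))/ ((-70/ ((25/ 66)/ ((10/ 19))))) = -1/ 2772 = -0.00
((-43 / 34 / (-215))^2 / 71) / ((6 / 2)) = 1 / 6155700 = 0.00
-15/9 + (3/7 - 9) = -215/21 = -10.24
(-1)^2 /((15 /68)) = 68 /15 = 4.53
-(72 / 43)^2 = -5184 / 1849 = -2.80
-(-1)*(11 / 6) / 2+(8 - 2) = 83 / 12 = 6.92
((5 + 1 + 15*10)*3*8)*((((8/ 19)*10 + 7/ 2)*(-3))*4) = -6581952/ 19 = -346418.53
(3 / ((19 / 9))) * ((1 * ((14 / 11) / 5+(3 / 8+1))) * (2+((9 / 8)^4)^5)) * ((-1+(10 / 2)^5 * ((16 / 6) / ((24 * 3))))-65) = 733018982782121002008897 / 507285462027012669440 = 1444.98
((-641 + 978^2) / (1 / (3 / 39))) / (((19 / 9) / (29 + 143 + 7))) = 1539863073 / 247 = 6234263.45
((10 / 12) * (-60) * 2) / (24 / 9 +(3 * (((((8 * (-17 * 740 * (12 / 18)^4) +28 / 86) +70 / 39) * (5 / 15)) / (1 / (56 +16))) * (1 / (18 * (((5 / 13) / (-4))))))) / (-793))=345252375 / 3590905862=0.10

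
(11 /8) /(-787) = -11 /6296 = -0.00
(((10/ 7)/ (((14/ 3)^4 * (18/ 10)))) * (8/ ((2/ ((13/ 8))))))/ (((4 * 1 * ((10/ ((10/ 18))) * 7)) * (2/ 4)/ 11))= 0.00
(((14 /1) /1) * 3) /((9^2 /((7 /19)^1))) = 98 /513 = 0.19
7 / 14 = 1 / 2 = 0.50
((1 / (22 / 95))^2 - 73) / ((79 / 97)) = -32301 / 484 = -66.74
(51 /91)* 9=459 /91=5.04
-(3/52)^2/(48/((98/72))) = -49/519168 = -0.00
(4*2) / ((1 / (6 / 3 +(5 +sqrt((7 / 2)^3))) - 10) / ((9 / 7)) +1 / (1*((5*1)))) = -1.06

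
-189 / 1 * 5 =-945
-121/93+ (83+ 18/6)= 7877/93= 84.70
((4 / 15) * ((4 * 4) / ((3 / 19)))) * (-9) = -1216 / 5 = -243.20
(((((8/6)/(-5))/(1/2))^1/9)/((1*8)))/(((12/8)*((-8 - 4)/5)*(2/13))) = 13/972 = 0.01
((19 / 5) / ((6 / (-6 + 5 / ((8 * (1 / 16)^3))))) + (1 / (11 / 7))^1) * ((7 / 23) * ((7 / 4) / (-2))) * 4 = -6541451 / 3795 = -1723.70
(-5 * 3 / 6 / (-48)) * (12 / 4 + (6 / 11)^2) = 665 / 3872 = 0.17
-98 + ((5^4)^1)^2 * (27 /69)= 3513371 /23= 152755.26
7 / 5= 1.40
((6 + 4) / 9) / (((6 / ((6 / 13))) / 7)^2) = 490 / 1521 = 0.32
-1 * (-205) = 205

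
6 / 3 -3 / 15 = 9 / 5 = 1.80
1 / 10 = 0.10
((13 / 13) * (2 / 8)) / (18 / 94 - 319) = -47 / 59936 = -0.00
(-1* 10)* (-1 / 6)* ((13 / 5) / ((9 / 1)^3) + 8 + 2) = 36463 / 2187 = 16.67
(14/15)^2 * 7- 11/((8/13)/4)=-29431/450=-65.40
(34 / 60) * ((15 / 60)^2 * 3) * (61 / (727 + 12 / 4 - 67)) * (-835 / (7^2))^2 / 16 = 8506145 / 47943168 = 0.18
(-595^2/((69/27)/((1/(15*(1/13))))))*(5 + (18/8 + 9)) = -179490675/92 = -1950985.60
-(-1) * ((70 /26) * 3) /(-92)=-105 /1196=-0.09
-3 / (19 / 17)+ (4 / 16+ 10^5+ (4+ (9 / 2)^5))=61922883 / 608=101846.85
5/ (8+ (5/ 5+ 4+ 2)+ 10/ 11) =11/ 35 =0.31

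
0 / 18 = 0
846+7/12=10159/12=846.58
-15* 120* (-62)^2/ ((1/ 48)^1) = -332121600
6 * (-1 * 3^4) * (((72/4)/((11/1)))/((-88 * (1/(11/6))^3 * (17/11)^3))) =1185921/78608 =15.09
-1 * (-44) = 44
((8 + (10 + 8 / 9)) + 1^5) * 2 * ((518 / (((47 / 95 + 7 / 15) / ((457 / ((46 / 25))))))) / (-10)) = -10063814075 / 18906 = -532307.95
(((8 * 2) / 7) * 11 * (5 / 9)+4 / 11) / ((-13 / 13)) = -9932 / 693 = -14.33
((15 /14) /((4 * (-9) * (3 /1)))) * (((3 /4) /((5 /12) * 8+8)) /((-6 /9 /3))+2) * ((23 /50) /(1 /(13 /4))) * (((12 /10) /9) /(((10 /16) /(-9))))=0.05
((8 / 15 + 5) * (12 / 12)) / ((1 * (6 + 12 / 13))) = 0.80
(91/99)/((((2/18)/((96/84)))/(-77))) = -728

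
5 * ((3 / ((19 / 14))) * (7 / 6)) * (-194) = -47530 / 19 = -2501.58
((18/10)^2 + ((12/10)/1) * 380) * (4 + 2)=2755.44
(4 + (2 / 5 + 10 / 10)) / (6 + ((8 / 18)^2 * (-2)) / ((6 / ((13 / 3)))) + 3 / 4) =78732 / 94255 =0.84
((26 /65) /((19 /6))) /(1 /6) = 72 /95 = 0.76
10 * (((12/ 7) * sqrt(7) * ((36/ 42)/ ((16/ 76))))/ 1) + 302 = 3420 * sqrt(7)/ 49 + 302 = 486.66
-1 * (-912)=912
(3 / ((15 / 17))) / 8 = 17 / 40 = 0.42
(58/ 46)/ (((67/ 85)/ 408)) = 1005720/ 1541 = 652.64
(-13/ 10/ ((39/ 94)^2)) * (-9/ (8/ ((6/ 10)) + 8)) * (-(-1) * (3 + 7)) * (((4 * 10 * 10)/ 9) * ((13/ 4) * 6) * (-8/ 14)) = -15778.57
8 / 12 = 2 / 3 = 0.67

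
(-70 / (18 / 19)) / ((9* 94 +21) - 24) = -665 / 7587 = -0.09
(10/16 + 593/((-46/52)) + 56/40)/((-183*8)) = 0.46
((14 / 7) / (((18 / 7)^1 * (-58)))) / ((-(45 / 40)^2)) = 224 / 21141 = 0.01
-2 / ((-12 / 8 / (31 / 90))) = 62 / 135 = 0.46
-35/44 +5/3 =115/132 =0.87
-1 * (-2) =2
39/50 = 0.78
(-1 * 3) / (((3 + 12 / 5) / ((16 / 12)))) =-0.74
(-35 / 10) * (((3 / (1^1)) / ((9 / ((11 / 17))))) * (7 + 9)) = -616 / 51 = -12.08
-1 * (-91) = 91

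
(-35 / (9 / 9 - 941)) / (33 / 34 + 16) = 119 / 54238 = 0.00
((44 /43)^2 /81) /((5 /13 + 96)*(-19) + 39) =-6292 /872404425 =-0.00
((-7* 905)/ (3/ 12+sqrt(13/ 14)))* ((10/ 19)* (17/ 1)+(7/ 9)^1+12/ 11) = 3608796100/ 182457-1031084600* sqrt(182)/ 182457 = -56458.76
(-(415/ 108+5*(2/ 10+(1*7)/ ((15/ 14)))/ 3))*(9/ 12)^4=-4881/ 1024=-4.77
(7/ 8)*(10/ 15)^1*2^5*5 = 280/ 3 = 93.33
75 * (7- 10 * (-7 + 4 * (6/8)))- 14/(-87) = 306689/87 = 3525.16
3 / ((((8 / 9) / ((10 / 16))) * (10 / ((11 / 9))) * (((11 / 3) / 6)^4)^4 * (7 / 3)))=8538717030229283328 / 29240737185909557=292.01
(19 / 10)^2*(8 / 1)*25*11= 7942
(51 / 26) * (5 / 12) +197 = 20573 / 104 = 197.82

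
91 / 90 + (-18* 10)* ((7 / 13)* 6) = -679217 / 1170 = -580.53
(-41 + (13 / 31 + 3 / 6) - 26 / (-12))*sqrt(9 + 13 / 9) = -3526*sqrt(94) / 279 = -122.53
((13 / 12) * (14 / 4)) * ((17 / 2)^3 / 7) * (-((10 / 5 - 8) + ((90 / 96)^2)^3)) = 1900585408033 / 1073741824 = 1770.06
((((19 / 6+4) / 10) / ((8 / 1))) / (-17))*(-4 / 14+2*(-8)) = 0.09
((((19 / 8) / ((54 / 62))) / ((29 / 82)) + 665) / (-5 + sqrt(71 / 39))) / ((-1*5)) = 2106929*sqrt(2769) / 14156640 + 27390077 / 943776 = 36.85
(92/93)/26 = 0.04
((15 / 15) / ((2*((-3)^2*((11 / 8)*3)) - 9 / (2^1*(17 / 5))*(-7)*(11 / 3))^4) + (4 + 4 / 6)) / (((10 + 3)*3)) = 13686171989960794 / 114377294308842279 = 0.12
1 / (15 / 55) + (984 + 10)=2993 / 3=997.67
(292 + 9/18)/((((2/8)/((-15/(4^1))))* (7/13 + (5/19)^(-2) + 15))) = -146.36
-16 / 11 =-1.45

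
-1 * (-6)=6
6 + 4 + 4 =14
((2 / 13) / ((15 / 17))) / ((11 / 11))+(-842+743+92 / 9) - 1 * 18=-62363 / 585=-106.60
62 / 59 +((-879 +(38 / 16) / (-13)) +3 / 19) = -102357715 / 116584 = -877.97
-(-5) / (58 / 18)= 45 / 29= 1.55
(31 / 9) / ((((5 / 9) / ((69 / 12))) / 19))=13547 / 20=677.35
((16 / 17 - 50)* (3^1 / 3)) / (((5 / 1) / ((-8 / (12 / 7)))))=3892 / 85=45.79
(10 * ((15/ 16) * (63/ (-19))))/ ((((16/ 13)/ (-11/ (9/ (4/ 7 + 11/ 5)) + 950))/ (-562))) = 16338937485/ 1216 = 13436626.22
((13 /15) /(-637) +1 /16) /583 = 719 /6856080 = 0.00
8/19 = 0.42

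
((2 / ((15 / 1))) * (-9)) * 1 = -6 / 5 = -1.20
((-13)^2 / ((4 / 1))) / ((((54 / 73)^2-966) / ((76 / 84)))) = -17111419 / 432171432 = -0.04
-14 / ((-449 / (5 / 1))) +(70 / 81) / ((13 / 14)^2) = 7118510 / 6146361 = 1.16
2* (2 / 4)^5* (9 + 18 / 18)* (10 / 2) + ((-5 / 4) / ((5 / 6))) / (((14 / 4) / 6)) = 31 / 56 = 0.55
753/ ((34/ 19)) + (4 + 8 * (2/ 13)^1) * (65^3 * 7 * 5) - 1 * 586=1709429383/ 34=50277334.79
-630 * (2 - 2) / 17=0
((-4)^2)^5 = 1048576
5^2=25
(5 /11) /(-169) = -5 /1859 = -0.00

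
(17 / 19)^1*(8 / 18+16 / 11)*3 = 3196 / 627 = 5.10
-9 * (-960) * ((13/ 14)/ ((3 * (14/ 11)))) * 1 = 102960/ 49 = 2101.22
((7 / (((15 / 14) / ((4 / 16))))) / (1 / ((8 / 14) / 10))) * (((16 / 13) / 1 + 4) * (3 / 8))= 119 / 650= 0.18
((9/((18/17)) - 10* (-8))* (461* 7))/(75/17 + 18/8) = 6473362/151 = 42869.95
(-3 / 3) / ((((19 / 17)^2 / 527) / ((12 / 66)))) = -304606 / 3971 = -76.71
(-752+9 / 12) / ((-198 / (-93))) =-93155 / 264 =-352.86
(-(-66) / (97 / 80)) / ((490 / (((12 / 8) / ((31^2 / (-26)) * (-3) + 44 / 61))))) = 1256112 / 841314271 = 0.00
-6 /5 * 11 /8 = -33 /20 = -1.65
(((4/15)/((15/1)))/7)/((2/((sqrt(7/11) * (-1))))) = -2 * sqrt(77)/17325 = -0.00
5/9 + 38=38.56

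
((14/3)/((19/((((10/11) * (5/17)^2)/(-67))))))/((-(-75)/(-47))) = 6580/36421803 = 0.00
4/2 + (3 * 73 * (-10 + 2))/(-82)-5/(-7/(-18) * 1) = 3016/287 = 10.51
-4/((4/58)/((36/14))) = -1044/7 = -149.14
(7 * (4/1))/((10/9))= 126/5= 25.20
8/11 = 0.73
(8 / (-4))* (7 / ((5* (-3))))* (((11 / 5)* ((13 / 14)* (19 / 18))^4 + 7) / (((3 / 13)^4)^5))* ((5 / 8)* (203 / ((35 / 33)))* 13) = 14351134871009361591281556570492116897 / 200876539188521548800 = 71442563322643162.94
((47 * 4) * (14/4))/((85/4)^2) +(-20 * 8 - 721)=-6354697/7225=-879.54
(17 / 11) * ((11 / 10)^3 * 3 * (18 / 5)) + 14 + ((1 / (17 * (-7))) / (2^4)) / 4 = 172385631 / 4760000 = 36.22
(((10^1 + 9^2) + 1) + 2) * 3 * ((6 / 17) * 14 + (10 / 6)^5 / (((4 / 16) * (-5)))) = -2076272 / 1377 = -1507.82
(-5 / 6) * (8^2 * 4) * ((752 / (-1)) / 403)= 398.08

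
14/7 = 2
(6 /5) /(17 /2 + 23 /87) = 0.14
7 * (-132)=-924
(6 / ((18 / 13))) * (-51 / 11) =-221 / 11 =-20.09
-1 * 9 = -9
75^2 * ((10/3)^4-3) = 6098125/9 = 677569.44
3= 3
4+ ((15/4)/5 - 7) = -9/4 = -2.25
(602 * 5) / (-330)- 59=-2248 / 33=-68.12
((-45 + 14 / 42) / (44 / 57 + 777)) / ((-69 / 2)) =0.00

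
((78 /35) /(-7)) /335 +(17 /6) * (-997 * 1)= -2824.83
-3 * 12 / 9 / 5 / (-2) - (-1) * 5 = 27 / 5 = 5.40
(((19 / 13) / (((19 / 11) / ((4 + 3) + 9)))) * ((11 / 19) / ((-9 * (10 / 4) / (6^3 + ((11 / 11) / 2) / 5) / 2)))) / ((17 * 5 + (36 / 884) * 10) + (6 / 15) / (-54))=-13335531 / 7564090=-1.76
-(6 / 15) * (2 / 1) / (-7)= 4 / 35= 0.11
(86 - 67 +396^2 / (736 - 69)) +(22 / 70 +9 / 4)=23967913 / 93380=256.67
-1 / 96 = -0.01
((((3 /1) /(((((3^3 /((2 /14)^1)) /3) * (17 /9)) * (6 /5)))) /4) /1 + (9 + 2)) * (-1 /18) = -10477 /17136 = -0.61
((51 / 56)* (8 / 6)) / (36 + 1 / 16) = 136 / 4039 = 0.03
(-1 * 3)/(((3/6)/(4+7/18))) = -79/3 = -26.33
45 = 45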